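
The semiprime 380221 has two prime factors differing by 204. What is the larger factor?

Since p = q + 204, we have 380221 = q(q + 204), so q² + 204q − 380221 = 0.
Discriminant: 204² + 4·380221 = 41616 + 1520884 = 1562500; √1562500 = 1250.
q = (−204 + 1250)/2 = 523, and p = q + 204 = 727.
Check: 523 · 727 = 380221.

727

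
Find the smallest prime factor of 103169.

103169 is odd.
Digit sum 20, not divisible by 3.
Ends in 9: not divisible by 5.
7: 103169 = 7·14738 + 3
11: 103169 = 11·9379

11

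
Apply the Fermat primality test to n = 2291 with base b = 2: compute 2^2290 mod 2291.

2^1 ≡ 2 (mod 2291)
2^2 ≡ 2^2 = 4 ≡ 4 (mod 2291)
2^4 ≡ 4^2 = 16 ≡ 16 (mod 2291)
2^8 ≡ 16^2 = 256 ≡ 256 (mod 2291)
2^16 ≡ 256^2 = 65536 ≡ 1388 (mod 2291)
2^32 ≡ 1388^2 = 1926544 ≡ 2104 (mod 2291)
2^64 ≡ 2104^2 = 4426816 ≡ 604 (mod 2291)
2^128 ≡ 604^2 = 364816 ≡ 547 (mod 2291)
2^256 ≡ 547^2 = 299209 ≡ 1379 (mod 2291)
2^512 ≡ 1379^2 = 1901641 ≡ 111 (mod 2291)
2^1024 ≡ 111^2 = 12321 ≡ 866 (mod 2291)
2^2048 ≡ 866^2 = 749956 ≡ 799 (mod 2291)
2290 = 2048 + 128 + 64 + 32 + 16 + 2 in binary powers of 2.
So 2^2290 ≡ 799 · 547 · 604 · 2104 · 1388 · 4 ≡ 92 (mod 2291).
Since 92 ≠ 1, base 2 is a Fermat witness: 2291 is composite.

92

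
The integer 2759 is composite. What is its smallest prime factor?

2759 is odd.
Digit sum 23, not divisible by 3.
Ends in 9: not divisible by 5.
7: 2759 = 7·394 + 1
11: 2759 = 11·250 + 9
13: 2759 = 13·212 + 3
17: 2759 = 17·162 + 5
19: 2759 = 19·145 + 4
23: 2759 = 23·119 + 22
29: 2759 = 29·95 + 4
31: 2759 = 31·89

31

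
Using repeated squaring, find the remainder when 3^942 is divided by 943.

3^1 ≡ 3 (mod 943)
3^2 ≡ 3^2 = 9 ≡ 9 (mod 943)
3^4 ≡ 9^2 = 81 ≡ 81 (mod 943)
3^8 ≡ 81^2 = 6561 ≡ 903 (mod 943)
3^16 ≡ 903^2 = 815409 ≡ 657 (mod 943)
3^32 ≡ 657^2 = 431649 ≡ 698 (mod 943)
3^64 ≡ 698^2 = 487204 ≡ 616 (mod 943)
3^128 ≡ 616^2 = 379456 ≡ 370 (mod 943)
3^256 ≡ 370^2 = 136900 ≡ 165 (mod 943)
3^512 ≡ 165^2 = 27225 ≡ 821 (mod 943)
942 = 512 + 256 + 128 + 32 + 8 + 4 + 2 in binary powers of 2.
So 3^942 ≡ 821 · 165 · 370 · 698 · 903 · 81 · 9 ≡ 278 (mod 943).
Since 278 ≠ 1, base 3 is a Fermat witness: 943 is composite.

278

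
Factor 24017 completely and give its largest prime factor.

24017 = 7 · 3431
3431 = 47 · 73
73 is prime.
So 24017 = 7 · 47 · 73; the largest prime factor is 73.

73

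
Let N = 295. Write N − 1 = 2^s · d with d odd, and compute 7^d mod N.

295 − 1 = 294 = 2^1 · 147, so d = 147.
7^1 ≡ 7 (mod 295)
7^2 ≡ 7^2 = 49 ≡ 49 (mod 295)
7^4 ≡ 49^2 = 2401 ≡ 41 (mod 295)
7^8 ≡ 41^2 = 1681 ≡ 206 (mod 295)
7^16 ≡ 206^2 = 42436 ≡ 251 (mod 295)
7^32 ≡ 251^2 = 63001 ≡ 166 (mod 295)
7^64 ≡ 166^2 = 27556 ≡ 121 (mod 295)
7^128 ≡ 121^2 = 14641 ≡ 186 (mod 295)
147 = 128 + 16 + 2 + 1 in binary powers of 2.
So 7^147 ≡ 186 · 251 · 49 · 7 ≡ 108 (mod 295).
Squaring chain: 108; never reaches −1, so base 7 is a Miller–Rabin witness that 295 is composite.

108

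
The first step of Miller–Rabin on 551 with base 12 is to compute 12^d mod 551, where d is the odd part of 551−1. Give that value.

551 − 1 = 550 = 2^1 · 275, so d = 275.
12^1 ≡ 12 (mod 551)
12^2 ≡ 12^2 = 144 ≡ 144 (mod 551)
12^4 ≡ 144^2 = 20736 ≡ 349 (mod 551)
12^8 ≡ 349^2 = 121801 ≡ 30 (mod 551)
12^16 ≡ 30^2 = 900 ≡ 349 (mod 551)
12^32 ≡ 349^2 = 121801 ≡ 30 (mod 551)
12^64 ≡ 30^2 = 900 ≡ 349 (mod 551)
12^128 ≡ 349^2 = 121801 ≡ 30 (mod 551)
12^256 ≡ 30^2 = 900 ≡ 349 (mod 551)
275 = 256 + 16 + 2 + 1 in binary powers of 2.
So 12^275 ≡ 349 · 349 · 144 · 12 ≡ 46 (mod 551).
Squaring chain: 46; never reaches −1, so base 12 is a Miller–Rabin witness that 551 is composite.

46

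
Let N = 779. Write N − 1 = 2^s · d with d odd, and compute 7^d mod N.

315

779 − 1 = 778 = 2^1 · 389, so d = 389.
7^1 ≡ 7 (mod 779)
7^2 ≡ 7^2 = 49 ≡ 49 (mod 779)
7^4 ≡ 49^2 = 2401 ≡ 64 (mod 779)
7^8 ≡ 64^2 = 4096 ≡ 201 (mod 779)
7^16 ≡ 201^2 = 40401 ≡ 672 (mod 779)
7^32 ≡ 672^2 = 451584 ≡ 543 (mod 779)
7^64 ≡ 543^2 = 294849 ≡ 387 (mod 779)
7^128 ≡ 387^2 = 149769 ≡ 201 (mod 779)
7^256 ≡ 201^2 = 40401 ≡ 672 (mod 779)
389 = 256 + 128 + 4 + 1 in binary powers of 2.
So 7^389 ≡ 672 · 201 · 64 · 7 ≡ 315 (mod 779).
Squaring chain: 315; never reaches −1, so base 7 is a Miller–Rabin witness that 779 is composite.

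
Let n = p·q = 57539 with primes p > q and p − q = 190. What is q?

163

Since p = q + 190, we have 57539 = q(q + 190), so q² + 190q − 57539 = 0.
Discriminant: 190² + 4·57539 = 36100 + 230156 = 266256; √266256 = 516.
q = (−190 + 516)/2 = 163, and p = q + 190 = 353.
Check: 163 · 353 = 57539.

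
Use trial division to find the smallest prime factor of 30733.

73

30733 is odd.
Digit sum 16, not divisible by 3.
Ends in 3: not divisible by 5.
7: 30733 = 7·4390 + 3
11: 30733 = 11·2793 + 10
13: 30733 = 13·2364 + 1
17: 30733 = 17·1807 + 14
19: 30733 = 19·1617 + 10
23: 30733 = 23·1336 + 5
29: 30733 = 29·1059 + 22
31: 30733 = 31·991 + 12
37: 30733 = 37·830 + 23
41: 30733 = 41·749 + 24
43: 30733 = 43·714 + 31
47: 30733 = 47·653 + 42
53: 30733 = 53·579 + 46
59: 30733 = 59·520 + 53
61: 30733 = 61·503 + 50
67: 30733 = 67·458 + 47
71: 30733 = 71·432 + 61
73: 30733 = 73·421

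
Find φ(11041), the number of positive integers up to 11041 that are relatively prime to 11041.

10800

Factor: 11041 = 61 · 181.
φ(11041) = (61−1) · (181−1) = 60 · 180 = 10800.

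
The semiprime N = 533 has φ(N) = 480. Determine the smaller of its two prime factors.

13

φ(n) = (p−1)(q−1) = n − (p+q) + 1, so p + q = 533 − 480 + 1 = 54.
p and q are the roots of t² − 54t + 533 = 0.
Discriminant: 54² − 4·533 = 2916 − 2132 = 784; √784 = 28.
q = (54 − 28)/2 = 13, p = (54 + 28)/2 = 41.
Check: 13 · 41 = 533.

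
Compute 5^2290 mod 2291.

5^1 ≡ 5 (mod 2291)
5^2 ≡ 5^2 = 25 ≡ 25 (mod 2291)
5^4 ≡ 25^2 = 625 ≡ 625 (mod 2291)
5^8 ≡ 625^2 = 390625 ≡ 1155 (mod 2291)
5^16 ≡ 1155^2 = 1334025 ≡ 663 (mod 2291)
5^32 ≡ 663^2 = 439569 ≡ 1988 (mod 2291)
5^64 ≡ 1988^2 = 3952144 ≡ 169 (mod 2291)
5^128 ≡ 169^2 = 28561 ≡ 1069 (mod 2291)
5^256 ≡ 1069^2 = 1142761 ≡ 1843 (mod 2291)
5^512 ≡ 1843^2 = 3396649 ≡ 1387 (mod 2291)
5^1024 ≡ 1387^2 = 1923769 ≡ 1620 (mod 2291)
5^2048 ≡ 1620^2 = 2624400 ≡ 1205 (mod 2291)
2290 = 2048 + 128 + 64 + 32 + 16 + 2 in binary powers of 2.
So 5^2290 ≡ 1205 · 1069 · 169 · 1988 · 663 · 25 ≡ 111 (mod 2291).
Since 111 ≠ 1, base 5 is a Fermat witness: 2291 is composite.

111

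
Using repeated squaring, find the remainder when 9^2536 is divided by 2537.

271

9^1 ≡ 9 (mod 2537)
9^2 ≡ 9^2 = 81 ≡ 81 (mod 2537)
9^4 ≡ 81^2 = 6561 ≡ 1487 (mod 2537)
9^8 ≡ 1487^2 = 2211169 ≡ 1442 (mod 2537)
9^16 ≡ 1442^2 = 2079364 ≡ 1561 (mod 2537)
9^32 ≡ 1561^2 = 2436721 ≡ 1201 (mod 2537)
9^64 ≡ 1201^2 = 1442401 ≡ 1385 (mod 2537)
9^128 ≡ 1385^2 = 1918225 ≡ 253 (mod 2537)
9^256 ≡ 253^2 = 64009 ≡ 584 (mod 2537)
9^512 ≡ 584^2 = 341056 ≡ 1098 (mod 2537)
9^1024 ≡ 1098^2 = 1205604 ≡ 529 (mod 2537)
9^2048 ≡ 529^2 = 279841 ≡ 771 (mod 2537)
2536 = 2048 + 256 + 128 + 64 + 32 + 8 in binary powers of 2.
So 9^2536 ≡ 771 · 584 · 253 · 1385 · 1201 · 1442 ≡ 271 (mod 2537).
Since 271 ≠ 1, base 9 is a Fermat witness: 2537 is composite.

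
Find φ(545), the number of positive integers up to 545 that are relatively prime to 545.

432

Factor: 545 = 5 · 109.
φ(545) = (5−1) · (109−1) = 4 · 108 = 432.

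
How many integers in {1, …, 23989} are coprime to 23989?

19536

Factor: 23989 = 7 · 23 · 149.
φ(23989) = (7−1) · (23−1) · (149−1) = 6 · 22 · 148 = 19536.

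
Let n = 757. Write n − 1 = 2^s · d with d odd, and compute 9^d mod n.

1

757 − 1 = 756 = 2^2 · 189, so d = 189.
9^1 ≡ 9 (mod 757)
9^2 ≡ 9^2 = 81 ≡ 81 (mod 757)
9^4 ≡ 81^2 = 6561 ≡ 505 (mod 757)
9^8 ≡ 505^2 = 255025 ≡ 673 (mod 757)
9^16 ≡ 673^2 = 452929 ≡ 243 (mod 757)
9^32 ≡ 243^2 = 59049 ≡ 3 (mod 757)
9^64 ≡ 3^2 = 9 ≡ 9 (mod 757)
9^128 ≡ 9^2 = 81 ≡ 81 (mod 757)
189 = 128 + 32 + 16 + 8 + 4 + 1 in binary powers of 2.
So 9^189 ≡ 81 · 3 · 243 · 673 · 505 · 9 ≡ 1 (mod 757).
Since 9^d ≡ 1 (mod 757), base 9 does not prove 757 composite.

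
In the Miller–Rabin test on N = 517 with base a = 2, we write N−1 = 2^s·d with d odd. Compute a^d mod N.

28

517 − 1 = 516 = 2^2 · 129, so d = 129.
2^1 ≡ 2 (mod 517)
2^2 ≡ 2^2 = 4 ≡ 4 (mod 517)
2^4 ≡ 4^2 = 16 ≡ 16 (mod 517)
2^8 ≡ 16^2 = 256 ≡ 256 (mod 517)
2^16 ≡ 256^2 = 65536 ≡ 394 (mod 517)
2^32 ≡ 394^2 = 155236 ≡ 136 (mod 517)
2^64 ≡ 136^2 = 18496 ≡ 401 (mod 517)
2^128 ≡ 401^2 = 160801 ≡ 14 (mod 517)
129 = 128 + 1 in binary powers of 2.
So 2^129 ≡ 14 · 2 ≡ 28 (mod 517).
Squaring chain: 28 → 267; never reaches −1, so base 2 is a Miller–Rabin witness that 517 is composite.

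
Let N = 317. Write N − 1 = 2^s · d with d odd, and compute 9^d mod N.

316

317 − 1 = 316 = 2^2 · 79, so d = 79.
9^1 ≡ 9 (mod 317)
9^2 ≡ 9^2 = 81 ≡ 81 (mod 317)
9^4 ≡ 81^2 = 6561 ≡ 221 (mod 317)
9^8 ≡ 221^2 = 48841 ≡ 23 (mod 317)
9^16 ≡ 23^2 = 529 ≡ 212 (mod 317)
9^32 ≡ 212^2 = 44944 ≡ 247 (mod 317)
9^64 ≡ 247^2 = 61009 ≡ 145 (mod 317)
79 = 64 + 8 + 4 + 2 + 1 in binary powers of 2.
So 9^79 ≡ 145 · 23 · 221 · 81 · 9 ≡ 316 (mod 317).
Since 9^d ≡ 316 (mod 317), base 9 does not prove 317 composite.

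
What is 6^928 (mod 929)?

6^1 ≡ 6 (mod 929)
6^2 ≡ 6^2 = 36 ≡ 36 (mod 929)
6^4 ≡ 36^2 = 1296 ≡ 367 (mod 929)
6^8 ≡ 367^2 = 134689 ≡ 913 (mod 929)
6^16 ≡ 913^2 = 833569 ≡ 256 (mod 929)
6^32 ≡ 256^2 = 65536 ≡ 506 (mod 929)
6^64 ≡ 506^2 = 256036 ≡ 561 (mod 929)
6^128 ≡ 561^2 = 314721 ≡ 719 (mod 929)
6^256 ≡ 719^2 = 516961 ≡ 437 (mod 929)
6^512 ≡ 437^2 = 190969 ≡ 524 (mod 929)
928 = 512 + 256 + 128 + 32 in binary powers of 2.
So 6^928 ≡ 524 · 437 · 719 · 506 ≡ 1 (mod 929).
Since the result is 1, base 6 gives no evidence that 929 is composite.

1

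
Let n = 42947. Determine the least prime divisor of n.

42947 is odd.
Digit sum 26, not divisible by 3.
Ends in 7: not divisible by 5.
7: 42947 = 7·6135 + 2
11: 42947 = 11·3904 + 3
13: 42947 = 13·3303 + 8
17: 42947 = 17·2526 + 5
19: 42947 = 19·2260 + 7
23: 42947 = 23·1867 + 6
29: 42947 = 29·1480 + 27
31: 42947 = 31·1385 + 12
37: 42947 = 37·1160 + 27
41: 42947 = 41·1047 + 20
43: 42947 = 43·998 + 33
47: 42947 = 47·913 + 36
53: 42947 = 53·810 + 17
59: 42947 = 59·727 + 54
61: 42947 = 61·704 + 3
67: 42947 = 67·641

67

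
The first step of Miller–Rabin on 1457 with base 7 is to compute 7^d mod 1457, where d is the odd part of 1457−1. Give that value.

1061

1457 − 1 = 1456 = 2^4 · 91, so d = 91.
7^1 ≡ 7 (mod 1457)
7^2 ≡ 7^2 = 49 ≡ 49 (mod 1457)
7^4 ≡ 49^2 = 2401 ≡ 944 (mod 1457)
7^8 ≡ 944^2 = 891136 ≡ 909 (mod 1457)
7^16 ≡ 909^2 = 826281 ≡ 162 (mod 1457)
7^32 ≡ 162^2 = 26244 ≡ 18 (mod 1457)
7^64 ≡ 18^2 = 324 ≡ 324 (mod 1457)
91 = 64 + 16 + 8 + 2 + 1 in binary powers of 2.
So 7^91 ≡ 324 · 162 · 909 · 49 · 7 ≡ 1061 (mod 1457).
Squaring chain: 1061 → 917 → 200 → 661; never reaches −1, so base 7 is a Miller–Rabin witness that 1457 is composite.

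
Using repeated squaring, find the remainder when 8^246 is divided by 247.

8^1 ≡ 8 (mod 247)
8^2 ≡ 8^2 = 64 ≡ 64 (mod 247)
8^4 ≡ 64^2 = 4096 ≡ 144 (mod 247)
8^8 ≡ 144^2 = 20736 ≡ 235 (mod 247)
8^16 ≡ 235^2 = 55225 ≡ 144 (mod 247)
8^32 ≡ 144^2 = 20736 ≡ 235 (mod 247)
8^64 ≡ 235^2 = 55225 ≡ 144 (mod 247)
8^128 ≡ 144^2 = 20736 ≡ 235 (mod 247)
246 = 128 + 64 + 32 + 16 + 4 + 2 in binary powers of 2.
So 8^246 ≡ 235 · 144 · 235 · 144 · 144 · 64 ≡ 77 (mod 247).
Since 77 ≠ 1, base 8 is a Fermat witness: 247 is composite.

77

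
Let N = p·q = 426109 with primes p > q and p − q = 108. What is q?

601

Since p = q + 108, we have 426109 = q(q + 108), so q² + 108q − 426109 = 0.
Discriminant: 108² + 4·426109 = 11664 + 1704436 = 1716100; √1716100 = 1310.
q = (−108 + 1310)/2 = 601, and p = q + 108 = 709.
Check: 601 · 709 = 426109.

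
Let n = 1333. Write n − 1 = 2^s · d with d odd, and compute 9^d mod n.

1225

1333 − 1 = 1332 = 2^2 · 333, so d = 333.
9^1 ≡ 9 (mod 1333)
9^2 ≡ 9^2 = 81 ≡ 81 (mod 1333)
9^4 ≡ 81^2 = 6561 ≡ 1229 (mod 1333)
9^8 ≡ 1229^2 = 1510441 ≡ 152 (mod 1333)
9^16 ≡ 152^2 = 23104 ≡ 443 (mod 1333)
9^32 ≡ 443^2 = 196249 ≡ 298 (mod 1333)
9^64 ≡ 298^2 = 88804 ≡ 826 (mod 1333)
9^128 ≡ 826^2 = 682276 ≡ 1113 (mod 1333)
9^256 ≡ 1113^2 = 1238769 ≡ 412 (mod 1333)
333 = 256 + 64 + 8 + 4 + 1 in binary powers of 2.
So 9^333 ≡ 412 · 826 · 152 · 1229 · 9 ≡ 1225 (mod 1333).
Squaring chain: 1225 → 1000; never reaches −1, so base 9 is a Miller–Rabin witness that 1333 is composite.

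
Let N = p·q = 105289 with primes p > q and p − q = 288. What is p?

499

Since p = q + 288, we have 105289 = q(q + 288), so q² + 288q − 105289 = 0.
Discriminant: 288² + 4·105289 = 82944 + 421156 = 504100; √504100 = 710.
q = (−288 + 710)/2 = 211, and p = q + 288 = 499.
Check: 211 · 499 = 105289.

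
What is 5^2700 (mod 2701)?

2554

5^1 ≡ 5 (mod 2701)
5^2 ≡ 5^2 = 25 ≡ 25 (mod 2701)
5^4 ≡ 25^2 = 625 ≡ 625 (mod 2701)
5^8 ≡ 625^2 = 390625 ≡ 1681 (mod 2701)
5^16 ≡ 1681^2 = 2825761 ≡ 515 (mod 2701)
5^32 ≡ 515^2 = 265225 ≡ 527 (mod 2701)
5^64 ≡ 527^2 = 277729 ≡ 2227 (mod 2701)
5^128 ≡ 2227^2 = 4959529 ≡ 493 (mod 2701)
5^256 ≡ 493^2 = 243049 ≡ 2660 (mod 2701)
5^512 ≡ 2660^2 = 7075600 ≡ 1681 (mod 2701)
5^1024 ≡ 1681^2 = 2825761 ≡ 515 (mod 2701)
5^2048 ≡ 515^2 = 265225 ≡ 527 (mod 2701)
2700 = 2048 + 512 + 128 + 8 + 4 in binary powers of 2.
So 5^2700 ≡ 527 · 1681 · 493 · 1681 · 625 ≡ 2554 (mod 2701).
Since 2554 ≠ 1, base 5 is a Fermat witness: 2701 is composite.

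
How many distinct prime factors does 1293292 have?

6

1293292 = 2^2 · 323323
323323 = 7 · 46189
46189 = 11 · 4199
4199 = 13 · 323
323 = 17 · 19
1293292 = 2^2 · 7 · 11 · 13 · 17 · 19, which has 6 distinct prime factors.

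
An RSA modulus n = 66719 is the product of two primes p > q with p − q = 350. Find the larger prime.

Since p = q + 350, we have 66719 = q(q + 350), so q² + 350q − 66719 = 0.
Discriminant: 350² + 4·66719 = 122500 + 266876 = 389376; √389376 = 624.
q = (−350 + 624)/2 = 137, and p = q + 350 = 487.
Check: 137 · 487 = 66719.

487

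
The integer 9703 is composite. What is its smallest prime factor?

9703 is odd.
Digit sum 19, not divisible by 3.
Ends in 3: not divisible by 5.
7: 9703 = 7·1386 + 1
11: 9703 = 11·882 + 1
13: 9703 = 13·746 + 5
17: 9703 = 17·570 + 13
19: 9703 = 19·510 + 13
23: 9703 = 23·421 + 20
29: 9703 = 29·334 + 17
31: 9703 = 31·313

31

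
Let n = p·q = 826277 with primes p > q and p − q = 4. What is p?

Since p = q + 4, we have 826277 = q(q + 4), so q² + 4q − 826277 = 0.
Discriminant: 4² + 4·826277 = 16 + 3305108 = 3305124; √3305124 = 1818.
q = (−4 + 1818)/2 = 907, and p = q + 4 = 911.
Check: 907 · 911 = 826277.

911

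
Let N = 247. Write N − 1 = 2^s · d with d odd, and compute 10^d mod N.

247 − 1 = 246 = 2^1 · 123, so d = 123.
10^1 ≡ 10 (mod 247)
10^2 ≡ 10^2 = 100 ≡ 100 (mod 247)
10^4 ≡ 100^2 = 10000 ≡ 120 (mod 247)
10^8 ≡ 120^2 = 14400 ≡ 74 (mod 247)
10^16 ≡ 74^2 = 5476 ≡ 42 (mod 247)
10^32 ≡ 42^2 = 1764 ≡ 35 (mod 247)
10^64 ≡ 35^2 = 1225 ≡ 237 (mod 247)
123 = 64 + 32 + 16 + 8 + 2 + 1 in binary powers of 2.
So 10^123 ≡ 237 · 35 · 42 · 74 · 100 · 10 ≡ 103 (mod 247).
Squaring chain: 103; never reaches −1, so base 10 is a Miller–Rabin witness that 247 is composite.

103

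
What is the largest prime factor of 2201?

71

2201 = 31 · 71
71 is prime.
So 2201 = 31 · 71; the largest prime factor is 71.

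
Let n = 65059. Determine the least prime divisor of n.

17

65059 is odd.
Digit sum 25, not divisible by 3.
Ends in 9: not divisible by 5.
7: 65059 = 7·9294 + 1
11: 65059 = 11·5914 + 5
13: 65059 = 13·5004 + 7
17: 65059 = 17·3827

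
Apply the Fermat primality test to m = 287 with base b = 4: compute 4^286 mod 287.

242

4^1 ≡ 4 (mod 287)
4^2 ≡ 4^2 = 16 ≡ 16 (mod 287)
4^4 ≡ 16^2 = 256 ≡ 256 (mod 287)
4^8 ≡ 256^2 = 65536 ≡ 100 (mod 287)
4^16 ≡ 100^2 = 10000 ≡ 242 (mod 287)
4^32 ≡ 242^2 = 58564 ≡ 16 (mod 287)
4^64 ≡ 16^2 = 256 ≡ 256 (mod 287)
4^128 ≡ 256^2 = 65536 ≡ 100 (mod 287)
4^256 ≡ 100^2 = 10000 ≡ 242 (mod 287)
286 = 256 + 16 + 8 + 4 + 2 in binary powers of 2.
So 4^286 ≡ 242 · 242 · 100 · 256 · 16 ≡ 242 (mod 287).
Since 242 ≠ 1, base 4 is a Fermat witness: 287 is composite.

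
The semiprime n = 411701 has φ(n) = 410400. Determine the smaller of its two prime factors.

φ(n) = (p−1)(q−1) = n − (p+q) + 1, so p + q = 411701 − 410400 + 1 = 1302.
p and q are the roots of t² − 1302t + 411701 = 0.
Discriminant: 1302² − 4·411701 = 1695204 − 1646804 = 48400; √48400 = 220.
q = (1302 − 220)/2 = 541, p = (1302 + 220)/2 = 761.
Check: 541 · 761 = 411701.

541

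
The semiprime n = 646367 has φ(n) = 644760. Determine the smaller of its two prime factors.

797

φ(n) = (p−1)(q−1) = n − (p+q) + 1, so p + q = 646367 − 644760 + 1 = 1608.
p and q are the roots of t² − 1608t + 646367 = 0.
Discriminant: 1608² − 4·646367 = 2585664 − 2585468 = 196; √196 = 14.
q = (1608 − 14)/2 = 797, p = (1608 + 14)/2 = 811.
Check: 797 · 811 = 646367.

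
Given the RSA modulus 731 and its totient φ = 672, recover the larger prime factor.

φ(n) = (p−1)(q−1) = n − (p+q) + 1, so p + q = 731 − 672 + 1 = 60.
p and q are the roots of t² − 60t + 731 = 0.
Discriminant: 60² − 4·731 = 3600 − 2924 = 676; √676 = 26.
q = (60 − 26)/2 = 17, p = (60 + 26)/2 = 43.
Check: 17 · 43 = 731.

43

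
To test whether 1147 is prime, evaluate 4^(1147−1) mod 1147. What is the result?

4^1 ≡ 4 (mod 1147)
4^2 ≡ 4^2 = 16 ≡ 16 (mod 1147)
4^4 ≡ 16^2 = 256 ≡ 256 (mod 1147)
4^8 ≡ 256^2 = 65536 ≡ 157 (mod 1147)
4^16 ≡ 157^2 = 24649 ≡ 562 (mod 1147)
4^32 ≡ 562^2 = 315844 ≡ 419 (mod 1147)
4^64 ≡ 419^2 = 175561 ≡ 70 (mod 1147)
4^128 ≡ 70^2 = 4900 ≡ 312 (mod 1147)
4^256 ≡ 312^2 = 97344 ≡ 996 (mod 1147)
4^512 ≡ 996^2 = 992016 ≡ 1008 (mod 1147)
4^1024 ≡ 1008^2 = 1016064 ≡ 969 (mod 1147)
1146 = 1024 + 64 + 32 + 16 + 8 + 2 in binary powers of 2.
So 4^1146 ≡ 969 · 70 · 419 · 562 · 157 · 16 ≡ 1120 (mod 1147).
Since 1120 ≠ 1, base 4 is a Fermat witness: 1147 is composite.

1120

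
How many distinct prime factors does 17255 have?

17255 = 5 · 3451
3451 = 7 · 493
493 = 17 · 29
17255 = 5 · 7 · 17 · 29, which has 4 distinct prime factors.

4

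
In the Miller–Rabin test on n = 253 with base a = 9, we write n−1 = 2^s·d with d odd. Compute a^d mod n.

36

253 − 1 = 252 = 2^2 · 63, so d = 63.
9^1 ≡ 9 (mod 253)
9^2 ≡ 9^2 = 81 ≡ 81 (mod 253)
9^4 ≡ 81^2 = 6561 ≡ 236 (mod 253)
9^8 ≡ 236^2 = 55696 ≡ 36 (mod 253)
9^16 ≡ 36^2 = 1296 ≡ 31 (mod 253)
9^32 ≡ 31^2 = 961 ≡ 202 (mod 253)
63 = 32 + 16 + 8 + 4 + 2 + 1 in binary powers of 2.
So 9^63 ≡ 202 · 31 · 36 · 236 · 81 · 9 ≡ 36 (mod 253).
Squaring chain: 36 → 31; never reaches −1, so base 9 is a Miller–Rabin witness that 253 is composite.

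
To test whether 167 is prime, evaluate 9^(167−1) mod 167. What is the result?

9^1 ≡ 9 (mod 167)
9^2 ≡ 9^2 = 81 ≡ 81 (mod 167)
9^4 ≡ 81^2 = 6561 ≡ 48 (mod 167)
9^8 ≡ 48^2 = 2304 ≡ 133 (mod 167)
9^16 ≡ 133^2 = 17689 ≡ 154 (mod 167)
9^32 ≡ 154^2 = 23716 ≡ 2 (mod 167)
9^64 ≡ 2^2 = 4 ≡ 4 (mod 167)
9^128 ≡ 4^2 = 16 ≡ 16 (mod 167)
166 = 128 + 32 + 4 + 2 in binary powers of 2.
So 9^166 ≡ 16 · 2 · 48 · 81 ≡ 1 (mod 167).
Since the result is 1, base 9 gives no evidence that 167 is composite.

1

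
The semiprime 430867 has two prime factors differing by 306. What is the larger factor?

Since p = q + 306, we have 430867 = q(q + 306), so q² + 306q − 430867 = 0.
Discriminant: 306² + 4·430867 = 93636 + 1723468 = 1817104; √1817104 = 1348.
q = (−306 + 1348)/2 = 521, and p = q + 306 = 827.
Check: 521 · 827 = 430867.

827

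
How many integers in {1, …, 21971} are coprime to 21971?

21672

Factor: 21971 = 127 · 173.
φ(21971) = (127−1) · (173−1) = 126 · 172 = 21672.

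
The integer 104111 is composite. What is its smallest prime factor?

104111 is odd.
Digit sum 8, not divisible by 3.
Ends in 1: not divisible by 5.
7: 104111 = 7·14873

7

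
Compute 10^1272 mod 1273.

10^1 ≡ 10 (mod 1273)
10^2 ≡ 10^2 = 100 ≡ 100 (mod 1273)
10^4 ≡ 100^2 = 10000 ≡ 1089 (mod 1273)
10^8 ≡ 1089^2 = 1185921 ≡ 758 (mod 1273)
10^16 ≡ 758^2 = 574564 ≡ 441 (mod 1273)
10^32 ≡ 441^2 = 194481 ≡ 985 (mod 1273)
10^64 ≡ 985^2 = 970225 ≡ 199 (mod 1273)
10^128 ≡ 199^2 = 39601 ≡ 138 (mod 1273)
10^256 ≡ 138^2 = 19044 ≡ 1222 (mod 1273)
10^512 ≡ 1222^2 = 1493284 ≡ 55 (mod 1273)
10^1024 ≡ 55^2 = 3025 ≡ 479 (mod 1273)
1272 = 1024 + 128 + 64 + 32 + 16 + 8 in binary powers of 2.
So 10^1272 ≡ 479 · 138 · 199 · 985 · 441 · 758 ≡ 349 (mod 1273).
Since 349 ≠ 1, base 10 is a Fermat witness: 1273 is composite.

349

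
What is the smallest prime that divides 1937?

13

1937 is odd.
Digit sum 20, not divisible by 3.
Ends in 7: not divisible by 5.
7: 1937 = 7·276 + 5
11: 1937 = 11·176 + 1
13: 1937 = 13·149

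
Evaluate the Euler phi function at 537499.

Factor: 537499 = 37 · 73 · 199.
φ(537499) = (37−1) · (73−1) · (199−1) = 36 · 72 · 198 = 513216.

513216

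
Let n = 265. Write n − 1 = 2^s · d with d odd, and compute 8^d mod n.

58

265 − 1 = 264 = 2^3 · 33, so d = 33.
8^1 ≡ 8 (mod 265)
8^2 ≡ 8^2 = 64 ≡ 64 (mod 265)
8^4 ≡ 64^2 = 4096 ≡ 121 (mod 265)
8^8 ≡ 121^2 = 14641 ≡ 66 (mod 265)
8^16 ≡ 66^2 = 4356 ≡ 116 (mod 265)
8^32 ≡ 116^2 = 13456 ≡ 206 (mod 265)
33 = 32 + 1 in binary powers of 2.
So 8^33 ≡ 206 · 8 ≡ 58 (mod 265).
Squaring chain: 58 → 184 → 201; never reaches −1, so base 8 is a Miller–Rabin witness that 265 is composite.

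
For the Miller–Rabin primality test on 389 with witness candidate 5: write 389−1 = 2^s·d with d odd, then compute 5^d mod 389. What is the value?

389 − 1 = 388 = 2^2 · 97, so d = 97.
5^1 ≡ 5 (mod 389)
5^2 ≡ 5^2 = 25 ≡ 25 (mod 389)
5^4 ≡ 25^2 = 625 ≡ 236 (mod 389)
5^8 ≡ 236^2 = 55696 ≡ 69 (mod 389)
5^16 ≡ 69^2 = 4761 ≡ 93 (mod 389)
5^32 ≡ 93^2 = 8649 ≡ 91 (mod 389)
5^64 ≡ 91^2 = 8281 ≡ 112 (mod 389)
97 = 64 + 32 + 1 in binary powers of 2.
So 5^97 ≡ 112 · 91 · 5 ≡ 1 (mod 389).
Since 5^d ≡ 1 (mod 389), base 5 does not prove 389 composite.

1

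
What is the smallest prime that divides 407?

407 is odd.
Digit sum 11, not divisible by 3.
Ends in 7: not divisible by 5.
7: 407 = 7·58 + 1
11: 407 = 11·37

11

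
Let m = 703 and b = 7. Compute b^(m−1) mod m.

1

7^1 ≡ 7 (mod 703)
7^2 ≡ 7^2 = 49 ≡ 49 (mod 703)
7^4 ≡ 49^2 = 2401 ≡ 292 (mod 703)
7^8 ≡ 292^2 = 85264 ≡ 201 (mod 703)
7^16 ≡ 201^2 = 40401 ≡ 330 (mod 703)
7^32 ≡ 330^2 = 108900 ≡ 638 (mod 703)
7^64 ≡ 638^2 = 407044 ≡ 7 (mod 703)
7^128 ≡ 7^2 = 49 ≡ 49 (mod 703)
7^256 ≡ 49^2 = 2401 ≡ 292 (mod 703)
7^512 ≡ 292^2 = 85264 ≡ 201 (mod 703)
702 = 512 + 128 + 32 + 16 + 8 + 4 + 2 in binary powers of 2.
So 7^702 ≡ 201 · 49 · 638 · 330 · 201 · 292 · 49 ≡ 1 (mod 703).
Since the result is 1, base 7 gives no evidence that 703 is composite.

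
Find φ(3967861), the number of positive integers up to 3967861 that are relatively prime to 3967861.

Factor: 3967861 = 127 · 157 · 199.
φ(3967861) = (127−1) · (157−1) · (199−1) = 126 · 156 · 198 = 3891888.

3891888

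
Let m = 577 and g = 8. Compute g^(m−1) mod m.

8^1 ≡ 8 (mod 577)
8^2 ≡ 8^2 = 64 ≡ 64 (mod 577)
8^4 ≡ 64^2 = 4096 ≡ 57 (mod 577)
8^8 ≡ 57^2 = 3249 ≡ 364 (mod 577)
8^16 ≡ 364^2 = 132496 ≡ 363 (mod 577)
8^32 ≡ 363^2 = 131769 ≡ 213 (mod 577)
8^64 ≡ 213^2 = 45369 ≡ 363 (mod 577)
8^128 ≡ 363^2 = 131769 ≡ 213 (mod 577)
8^256 ≡ 213^2 = 45369 ≡ 363 (mod 577)
8^512 ≡ 363^2 = 131769 ≡ 213 (mod 577)
576 = 512 + 64 in binary powers of 2.
So 8^576 ≡ 213 · 363 ≡ 1 (mod 577).
Since the result is 1, base 8 gives no evidence that 577 is composite.

1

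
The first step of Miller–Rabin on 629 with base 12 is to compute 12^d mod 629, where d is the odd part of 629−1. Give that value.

201

629 − 1 = 628 = 2^2 · 157, so d = 157.
12^1 ≡ 12 (mod 629)
12^2 ≡ 12^2 = 144 ≡ 144 (mod 629)
12^4 ≡ 144^2 = 20736 ≡ 608 (mod 629)
12^8 ≡ 608^2 = 369664 ≡ 441 (mod 629)
12^16 ≡ 441^2 = 194481 ≡ 120 (mod 629)
12^32 ≡ 120^2 = 14400 ≡ 562 (mod 629)
12^64 ≡ 562^2 = 315844 ≡ 86 (mod 629)
12^128 ≡ 86^2 = 7396 ≡ 477 (mod 629)
157 = 128 + 16 + 8 + 4 + 1 in binary powers of 2.
So 12^157 ≡ 477 · 120 · 441 · 608 · 12 ≡ 201 (mod 629).
Squaring chain: 201 → 145; never reaches −1, so base 12 is a Miller–Rabin witness that 629 is composite.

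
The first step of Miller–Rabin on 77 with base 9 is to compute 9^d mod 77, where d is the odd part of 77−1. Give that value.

16

77 − 1 = 76 = 2^2 · 19, so d = 19.
9^1 ≡ 9 (mod 77)
9^2 ≡ 9^2 = 81 ≡ 4 (mod 77)
9^4 ≡ 4^2 = 16 ≡ 16 (mod 77)
9^8 ≡ 16^2 = 256 ≡ 25 (mod 77)
9^16 ≡ 25^2 = 625 ≡ 9 (mod 77)
19 = 16 + 2 + 1 in binary powers of 2.
So 9^19 ≡ 9 · 4 · 9 ≡ 16 (mod 77).
Squaring chain: 16 → 25; never reaches −1, so base 9 is a Miller–Rabin witness that 77 is composite.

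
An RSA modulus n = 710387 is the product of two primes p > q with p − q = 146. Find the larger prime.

Since p = q + 146, we have 710387 = q(q + 146), so q² + 146q − 710387 = 0.
Discriminant: 146² + 4·710387 = 21316 + 2841548 = 2862864; √2862864 = 1692.
q = (−146 + 1692)/2 = 773, and p = q + 146 = 919.
Check: 773 · 919 = 710387.

919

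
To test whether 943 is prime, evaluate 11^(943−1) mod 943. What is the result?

453

11^1 ≡ 11 (mod 943)
11^2 ≡ 11^2 = 121 ≡ 121 (mod 943)
11^4 ≡ 121^2 = 14641 ≡ 496 (mod 943)
11^8 ≡ 496^2 = 246016 ≡ 836 (mod 943)
11^16 ≡ 836^2 = 698896 ≡ 133 (mod 943)
11^32 ≡ 133^2 = 17689 ≡ 715 (mod 943)
11^64 ≡ 715^2 = 511225 ≡ 119 (mod 943)
11^128 ≡ 119^2 = 14161 ≡ 16 (mod 943)
11^256 ≡ 16^2 = 256 ≡ 256 (mod 943)
11^512 ≡ 256^2 = 65536 ≡ 469 (mod 943)
942 = 512 + 256 + 128 + 32 + 8 + 4 + 2 in binary powers of 2.
So 11^942 ≡ 469 · 256 · 16 · 715 · 836 · 496 · 121 ≡ 453 (mod 943).
Since 453 ≠ 1, base 11 is a Fermat witness: 943 is composite.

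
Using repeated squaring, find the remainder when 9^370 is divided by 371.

275

9^1 ≡ 9 (mod 371)
9^2 ≡ 9^2 = 81 ≡ 81 (mod 371)
9^4 ≡ 81^2 = 6561 ≡ 254 (mod 371)
9^8 ≡ 254^2 = 64516 ≡ 333 (mod 371)
9^16 ≡ 333^2 = 110889 ≡ 331 (mod 371)
9^32 ≡ 331^2 = 109561 ≡ 116 (mod 371)
9^64 ≡ 116^2 = 13456 ≡ 100 (mod 371)
9^128 ≡ 100^2 = 10000 ≡ 354 (mod 371)
9^256 ≡ 354^2 = 125316 ≡ 289 (mod 371)
370 = 256 + 64 + 32 + 16 + 2 in binary powers of 2.
So 9^370 ≡ 289 · 100 · 116 · 331 · 81 ≡ 275 (mod 371).
Since 275 ≠ 1, base 9 is a Fermat witness: 371 is composite.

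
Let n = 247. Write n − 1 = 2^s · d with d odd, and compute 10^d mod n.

103

247 − 1 = 246 = 2^1 · 123, so d = 123.
10^1 ≡ 10 (mod 247)
10^2 ≡ 10^2 = 100 ≡ 100 (mod 247)
10^4 ≡ 100^2 = 10000 ≡ 120 (mod 247)
10^8 ≡ 120^2 = 14400 ≡ 74 (mod 247)
10^16 ≡ 74^2 = 5476 ≡ 42 (mod 247)
10^32 ≡ 42^2 = 1764 ≡ 35 (mod 247)
10^64 ≡ 35^2 = 1225 ≡ 237 (mod 247)
123 = 64 + 32 + 16 + 8 + 2 + 1 in binary powers of 2.
So 10^123 ≡ 237 · 35 · 42 · 74 · 100 · 10 ≡ 103 (mod 247).
Squaring chain: 103; never reaches −1, so base 10 is a Miller–Rabin witness that 247 is composite.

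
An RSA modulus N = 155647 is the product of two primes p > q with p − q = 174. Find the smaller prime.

317

Since p = q + 174, we have 155647 = q(q + 174), so q² + 174q − 155647 = 0.
Discriminant: 174² + 4·155647 = 30276 + 622588 = 652864; √652864 = 808.
q = (−174 + 808)/2 = 317, and p = q + 174 = 491.
Check: 317 · 491 = 155647.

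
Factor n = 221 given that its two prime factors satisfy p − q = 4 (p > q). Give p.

Since p = q + 4, we have 221 = q(q + 4), so q² + 4q − 221 = 0.
Discriminant: 4² + 4·221 = 16 + 884 = 900; √900 = 30.
q = (−4 + 30)/2 = 13, and p = q + 4 = 17.
Check: 13 · 17 = 221.

17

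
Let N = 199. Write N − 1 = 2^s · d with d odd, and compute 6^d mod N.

198

199 − 1 = 198 = 2^1 · 99, so d = 99.
6^1 ≡ 6 (mod 199)
6^2 ≡ 6^2 = 36 ≡ 36 (mod 199)
6^4 ≡ 36^2 = 1296 ≡ 102 (mod 199)
6^8 ≡ 102^2 = 10404 ≡ 56 (mod 199)
6^16 ≡ 56^2 = 3136 ≡ 151 (mod 199)
6^32 ≡ 151^2 = 22801 ≡ 115 (mod 199)
6^64 ≡ 115^2 = 13225 ≡ 91 (mod 199)
99 = 64 + 32 + 2 + 1 in binary powers of 2.
So 6^99 ≡ 91 · 115 · 36 · 6 ≡ 198 (mod 199).
Since 6^d ≡ 198 (mod 199), base 6 does not prove 199 composite.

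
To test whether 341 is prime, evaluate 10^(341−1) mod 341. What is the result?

67

10^1 ≡ 10 (mod 341)
10^2 ≡ 10^2 = 100 ≡ 100 (mod 341)
10^4 ≡ 100^2 = 10000 ≡ 111 (mod 341)
10^8 ≡ 111^2 = 12321 ≡ 45 (mod 341)
10^16 ≡ 45^2 = 2025 ≡ 320 (mod 341)
10^32 ≡ 320^2 = 102400 ≡ 100 (mod 341)
10^64 ≡ 100^2 = 10000 ≡ 111 (mod 341)
10^128 ≡ 111^2 = 12321 ≡ 45 (mod 341)
10^256 ≡ 45^2 = 2025 ≡ 320 (mod 341)
340 = 256 + 64 + 16 + 4 in binary powers of 2.
So 10^340 ≡ 320 · 111 · 320 · 111 ≡ 67 (mod 341).
Since 67 ≠ 1, base 10 is a Fermat witness: 341 is composite.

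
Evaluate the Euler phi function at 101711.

92160

Factor: 101711 = 17 · 31 · 193.
φ(101711) = (17−1) · (31−1) · (193−1) = 16 · 30 · 192 = 92160.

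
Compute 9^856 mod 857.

1

9^1 ≡ 9 (mod 857)
9^2 ≡ 9^2 = 81 ≡ 81 (mod 857)
9^4 ≡ 81^2 = 6561 ≡ 562 (mod 857)
9^8 ≡ 562^2 = 315844 ≡ 468 (mod 857)
9^16 ≡ 468^2 = 219024 ≡ 489 (mod 857)
9^32 ≡ 489^2 = 239121 ≡ 18 (mod 857)
9^64 ≡ 18^2 = 324 ≡ 324 (mod 857)
9^128 ≡ 324^2 = 104976 ≡ 422 (mod 857)
9^256 ≡ 422^2 = 178084 ≡ 685 (mod 857)
9^512 ≡ 685^2 = 469225 ≡ 446 (mod 857)
856 = 512 + 256 + 64 + 16 + 8 in binary powers of 2.
So 9^856 ≡ 446 · 685 · 324 · 489 · 468 ≡ 1 (mod 857).
Since the result is 1, base 9 gives no evidence that 857 is composite.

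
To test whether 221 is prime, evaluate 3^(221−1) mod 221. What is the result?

55

3^1 ≡ 3 (mod 221)
3^2 ≡ 3^2 = 9 ≡ 9 (mod 221)
3^4 ≡ 9^2 = 81 ≡ 81 (mod 221)
3^8 ≡ 81^2 = 6561 ≡ 152 (mod 221)
3^16 ≡ 152^2 = 23104 ≡ 120 (mod 221)
3^32 ≡ 120^2 = 14400 ≡ 35 (mod 221)
3^64 ≡ 35^2 = 1225 ≡ 120 (mod 221)
3^128 ≡ 120^2 = 14400 ≡ 35 (mod 221)
220 = 128 + 64 + 16 + 8 + 4 in binary powers of 2.
So 3^220 ≡ 35 · 120 · 120 · 152 · 81 ≡ 55 (mod 221).
Since 55 ≠ 1, base 3 is a Fermat witness: 221 is composite.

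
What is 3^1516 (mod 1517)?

3^1 ≡ 3 (mod 1517)
3^2 ≡ 3^2 = 9 ≡ 9 (mod 1517)
3^4 ≡ 9^2 = 81 ≡ 81 (mod 1517)
3^8 ≡ 81^2 = 6561 ≡ 493 (mod 1517)
3^16 ≡ 493^2 = 243049 ≡ 329 (mod 1517)
3^32 ≡ 329^2 = 108241 ≡ 534 (mod 1517)
3^64 ≡ 534^2 = 285156 ≡ 1477 (mod 1517)
3^128 ≡ 1477^2 = 2181529 ≡ 83 (mod 1517)
3^256 ≡ 83^2 = 6889 ≡ 821 (mod 1517)
3^512 ≡ 821^2 = 674041 ≡ 493 (mod 1517)
3^1024 ≡ 493^2 = 243049 ≡ 329 (mod 1517)
1516 = 1024 + 256 + 128 + 64 + 32 + 8 + 4 in binary powers of 2.
So 3^1516 ≡ 329 · 821 · 83 · 1477 · 534 · 493 · 81 ≡ 81 (mod 1517).
Since 81 ≠ 1, base 3 is a Fermat witness: 1517 is composite.

81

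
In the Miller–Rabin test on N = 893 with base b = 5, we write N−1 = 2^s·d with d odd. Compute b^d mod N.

453

893 − 1 = 892 = 2^2 · 223, so d = 223.
5^1 ≡ 5 (mod 893)
5^2 ≡ 5^2 = 25 ≡ 25 (mod 893)
5^4 ≡ 25^2 = 625 ≡ 625 (mod 893)
5^8 ≡ 625^2 = 390625 ≡ 384 (mod 893)
5^16 ≡ 384^2 = 147456 ≡ 111 (mod 893)
5^32 ≡ 111^2 = 12321 ≡ 712 (mod 893)
5^64 ≡ 712^2 = 506944 ≡ 613 (mod 893)
5^128 ≡ 613^2 = 375769 ≡ 709 (mod 893)
223 = 128 + 64 + 16 + 8 + 4 + 2 + 1 in binary powers of 2.
So 5^223 ≡ 709 · 613 · 111 · 384 · 625 · 25 · 5 ≡ 453 (mod 893).
Squaring chain: 453 → 712; never reaches −1, so base 5 is a Miller–Rabin witness that 893 is composite.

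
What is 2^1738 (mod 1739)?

1283

2^1 ≡ 2 (mod 1739)
2^2 ≡ 2^2 = 4 ≡ 4 (mod 1739)
2^4 ≡ 4^2 = 16 ≡ 16 (mod 1739)
2^8 ≡ 16^2 = 256 ≡ 256 (mod 1739)
2^16 ≡ 256^2 = 65536 ≡ 1193 (mod 1739)
2^32 ≡ 1193^2 = 1423249 ≡ 747 (mod 1739)
2^64 ≡ 747^2 = 558009 ≡ 1529 (mod 1739)
2^128 ≡ 1529^2 = 2337841 ≡ 625 (mod 1739)
2^256 ≡ 625^2 = 390625 ≡ 1089 (mod 1739)
2^512 ≡ 1089^2 = 1185921 ≡ 1662 (mod 1739)
2^1024 ≡ 1662^2 = 2762244 ≡ 712 (mod 1739)
1738 = 1024 + 512 + 128 + 64 + 8 + 2 in binary powers of 2.
So 2^1738 ≡ 712 · 1662 · 625 · 1529 · 256 · 4 ≡ 1283 (mod 1739).
Since 1283 ≠ 1, base 2 is a Fermat witness: 1739 is composite.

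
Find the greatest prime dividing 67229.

79

67229 = 23 · 2923
2923 = 37 · 79
79 is prime.
So 67229 = 23 · 37 · 79; the largest prime factor is 79.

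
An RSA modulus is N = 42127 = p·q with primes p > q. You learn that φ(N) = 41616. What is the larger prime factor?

409

φ(n) = (p−1)(q−1) = n − (p+q) + 1, so p + q = 42127 − 41616 + 1 = 512.
p and q are the roots of t² − 512t + 42127 = 0.
Discriminant: 512² − 4·42127 = 262144 − 168508 = 93636; √93636 = 306.
q = (512 − 306)/2 = 103, p = (512 + 306)/2 = 409.
Check: 103 · 409 = 42127.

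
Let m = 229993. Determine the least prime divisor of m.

229993 is odd.
Digit sum 34, not divisible by 3.
Ends in 3: not divisible by 5.
7: 229993 = 7·32856 + 1
11: 229993 = 11·20908 + 5
13: 229993 = 13·17691 + 10
17: 229993 = 17·13529

17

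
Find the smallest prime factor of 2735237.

73

2735237 is odd.
Digit sum 29, not divisible by 3.
Ends in 7: not divisible by 5.
7: 2735237 = 7·390748 + 1
11: 2735237 = 11·248657 + 10
13: 2735237 = 13·210402 + 11
17: 2735237 = 17·160896 + 5
19: 2735237 = 19·143959 + 16
23: 2735237 = 23·118923 + 8
29: 2735237 = 29·94318 + 15
31: 2735237 = 31·88233 + 14
37: 2735237 = 37·73925 + 12
41: 2735237 = 41·66713 + 4
43: 2735237 = 43·63610 + 7
47: 2735237 = 47·58196 + 25
53: 2735237 = 53·51608 + 13
59: 2735237 = 59·46359 + 56
61: 2735237 = 61·44839 + 58
67: 2735237 = 67·40824 + 29
71: 2735237 = 71·38524 + 33
73: 2735237 = 73·37469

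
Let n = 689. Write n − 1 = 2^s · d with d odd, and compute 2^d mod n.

689 − 1 = 688 = 2^4 · 43, so d = 43.
2^1 ≡ 2 (mod 689)
2^2 ≡ 2^2 = 4 ≡ 4 (mod 689)
2^4 ≡ 4^2 = 16 ≡ 16 (mod 689)
2^8 ≡ 16^2 = 256 ≡ 256 (mod 689)
2^16 ≡ 256^2 = 65536 ≡ 81 (mod 689)
2^32 ≡ 81^2 = 6561 ≡ 360 (mod 689)
43 = 32 + 8 + 2 + 1 in binary powers of 2.
So 2^43 ≡ 360 · 256 · 4 · 2 ≡ 50 (mod 689).
Squaring chain: 50 → 433 → 81 → 360; never reaches −1, so base 2 is a Miller–Rabin witness that 689 is composite.

50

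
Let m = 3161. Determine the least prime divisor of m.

3161 is odd.
Digit sum 11, not divisible by 3.
Ends in 1: not divisible by 5.
7: 3161 = 7·451 + 4
11: 3161 = 11·287 + 4
13: 3161 = 13·243 + 2
17: 3161 = 17·185 + 16
19: 3161 = 19·166 + 7
23: 3161 = 23·137 + 10
29: 3161 = 29·109

29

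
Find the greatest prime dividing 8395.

8395 = 5 · 1679
1679 = 23 · 73
73 is prime.
So 8395 = 5 · 23 · 73; the largest prime factor is 73.

73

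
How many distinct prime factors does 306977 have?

3

306977 = 11^2 · 2537
2537 = 43 · 59
306977 = 11^2 · 43 · 59, which has 3 distinct prime factors.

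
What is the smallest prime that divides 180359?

41

180359 is odd.
Digit sum 26, not divisible by 3.
Ends in 9: not divisible by 5.
7: 180359 = 7·25765 + 4
11: 180359 = 11·16396 + 3
13: 180359 = 13·13873 + 10
17: 180359 = 17·10609 + 6
19: 180359 = 19·9492 + 11
23: 180359 = 23·7841 + 16
29: 180359 = 29·6219 + 8
31: 180359 = 31·5818 + 1
37: 180359 = 37·4874 + 21
41: 180359 = 41·4399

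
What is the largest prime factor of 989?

989 = 23 · 43
43 is prime.
So 989 = 23 · 43; the largest prime factor is 43.

43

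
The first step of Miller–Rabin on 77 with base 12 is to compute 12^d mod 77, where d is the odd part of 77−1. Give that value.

77 − 1 = 76 = 2^2 · 19, so d = 19.
12^1 ≡ 12 (mod 77)
12^2 ≡ 12^2 = 144 ≡ 67 (mod 77)
12^4 ≡ 67^2 = 4489 ≡ 23 (mod 77)
12^8 ≡ 23^2 = 529 ≡ 67 (mod 77)
12^16 ≡ 67^2 = 4489 ≡ 23 (mod 77)
19 = 16 + 2 + 1 in binary powers of 2.
So 12^19 ≡ 23 · 67 · 12 ≡ 12 (mod 77).
Squaring chain: 12 → 67; never reaches −1, so base 12 is a Miller–Rabin witness that 77 is composite.

12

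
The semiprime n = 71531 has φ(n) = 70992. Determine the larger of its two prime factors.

φ(n) = (p−1)(q−1) = n − (p+q) + 1, so p + q = 71531 − 70992 + 1 = 540.
p and q are the roots of t² − 540t + 71531 = 0.
Discriminant: 540² − 4·71531 = 291600 − 286124 = 5476; √5476 = 74.
q = (540 − 74)/2 = 233, p = (540 + 74)/2 = 307.
Check: 233 · 307 = 71531.

307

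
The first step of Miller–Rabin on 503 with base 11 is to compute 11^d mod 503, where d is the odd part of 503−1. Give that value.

1

503 − 1 = 502 = 2^1 · 251, so d = 251.
11^1 ≡ 11 (mod 503)
11^2 ≡ 11^2 = 121 ≡ 121 (mod 503)
11^4 ≡ 121^2 = 14641 ≡ 54 (mod 503)
11^8 ≡ 54^2 = 2916 ≡ 401 (mod 503)
11^16 ≡ 401^2 = 160801 ≡ 344 (mod 503)
11^32 ≡ 344^2 = 118336 ≡ 131 (mod 503)
11^64 ≡ 131^2 = 17161 ≡ 59 (mod 503)
11^128 ≡ 59^2 = 3481 ≡ 463 (mod 503)
251 = 128 + 64 + 32 + 16 + 8 + 2 + 1 in binary powers of 2.
So 11^251 ≡ 463 · 59 · 131 · 344 · 401 · 121 · 11 ≡ 1 (mod 503).
Since 11^d ≡ 1 (mod 503), base 11 does not prove 503 composite.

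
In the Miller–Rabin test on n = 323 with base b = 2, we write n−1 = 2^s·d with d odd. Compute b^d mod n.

323 − 1 = 322 = 2^1 · 161, so d = 161.
2^1 ≡ 2 (mod 323)
2^2 ≡ 2^2 = 4 ≡ 4 (mod 323)
2^4 ≡ 4^2 = 16 ≡ 16 (mod 323)
2^8 ≡ 16^2 = 256 ≡ 256 (mod 323)
2^16 ≡ 256^2 = 65536 ≡ 290 (mod 323)
2^32 ≡ 290^2 = 84100 ≡ 120 (mod 323)
2^64 ≡ 120^2 = 14400 ≡ 188 (mod 323)
2^128 ≡ 188^2 = 35344 ≡ 137 (mod 323)
161 = 128 + 32 + 1 in binary powers of 2.
So 2^161 ≡ 137 · 120 · 2 ≡ 257 (mod 323).
Squaring chain: 257; never reaches −1, so base 2 is a Miller–Rabin witness that 323 is composite.

257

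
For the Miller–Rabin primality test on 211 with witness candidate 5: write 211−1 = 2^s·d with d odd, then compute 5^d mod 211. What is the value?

1

211 − 1 = 210 = 2^1 · 105, so d = 105.
5^1 ≡ 5 (mod 211)
5^2 ≡ 5^2 = 25 ≡ 25 (mod 211)
5^4 ≡ 25^2 = 625 ≡ 203 (mod 211)
5^8 ≡ 203^2 = 41209 ≡ 64 (mod 211)
5^16 ≡ 64^2 = 4096 ≡ 87 (mod 211)
5^32 ≡ 87^2 = 7569 ≡ 184 (mod 211)
5^64 ≡ 184^2 = 33856 ≡ 96 (mod 211)
105 = 64 + 32 + 8 + 1 in binary powers of 2.
So 5^105 ≡ 96 · 184 · 64 · 5 ≡ 1 (mod 211).
Since 5^d ≡ 1 (mod 211), base 5 does not prove 211 composite.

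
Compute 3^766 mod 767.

146

3^1 ≡ 3 (mod 767)
3^2 ≡ 3^2 = 9 ≡ 9 (mod 767)
3^4 ≡ 9^2 = 81 ≡ 81 (mod 767)
3^8 ≡ 81^2 = 6561 ≡ 425 (mod 767)
3^16 ≡ 425^2 = 180625 ≡ 380 (mod 767)
3^32 ≡ 380^2 = 144400 ≡ 204 (mod 767)
3^64 ≡ 204^2 = 41616 ≡ 198 (mod 767)
3^128 ≡ 198^2 = 39204 ≡ 87 (mod 767)
3^256 ≡ 87^2 = 7569 ≡ 666 (mod 767)
3^512 ≡ 666^2 = 443556 ≡ 230 (mod 767)
766 = 512 + 128 + 64 + 32 + 16 + 8 + 4 + 2 in binary powers of 2.
So 3^766 ≡ 230 · 87 · 198 · 204 · 380 · 425 · 81 · 9 ≡ 146 (mod 767).
Since 146 ≠ 1, base 3 is a Fermat witness: 767 is composite.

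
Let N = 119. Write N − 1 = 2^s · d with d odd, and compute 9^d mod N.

119 − 1 = 118 = 2^1 · 59, so d = 59.
9^1 ≡ 9 (mod 119)
9^2 ≡ 9^2 = 81 ≡ 81 (mod 119)
9^4 ≡ 81^2 = 6561 ≡ 16 (mod 119)
9^8 ≡ 16^2 = 256 ≡ 18 (mod 119)
9^16 ≡ 18^2 = 324 ≡ 86 (mod 119)
9^32 ≡ 86^2 = 7396 ≡ 18 (mod 119)
59 = 32 + 16 + 8 + 2 + 1 in binary powers of 2.
So 9^59 ≡ 18 · 86 · 18 · 81 · 9 ≡ 32 (mod 119).
Squaring chain: 32; never reaches −1, so base 9 is a Miller–Rabin witness that 119 is composite.

32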